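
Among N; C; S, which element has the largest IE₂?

The second ionization energy removes an electron from the +1 ion. For each element: N⁺ still has 4 valence electrons; C⁺ still has 3 valence electrons; S⁺ still has 5 valence electrons.
All are still removing valence electrons, so compare the +1 ions as you would atoms: IE_2 generally rises across a period (higher Z_eff) and falls down a group (larger shell), subject to the usual subshell exceptions.
Valence configurations: N⁺ [He]2s²2p², C⁺ [He]2s²2p¹, S⁺ [Ne]3s²3p³.
Approximate IE_2 values (kJ/mol): N 2856, C 2353, S 2252.
Overall IE_2 order: S < C < N.

N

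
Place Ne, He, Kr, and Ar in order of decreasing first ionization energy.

IE₁ increases left→right with effective nuclear charge and decreases top→bottom as the valence shell moves farther out.
All are in group 18, so first ionization energy increases up the group.
So from highest to lowest: He > Ne > Ar > Kr.

He, Ne, Ar, Kr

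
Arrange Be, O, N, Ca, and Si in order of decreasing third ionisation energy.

Consider each +2 ion: Be²⁺ is the bare [He] core; O²⁺ still has 4 valence electrons; N²⁺ still has 3 valence electrons; Ca²⁺ is the bare [Ar] core; Si²⁺ still has 2 valence electrons.
Usually core removal costs more than valence removal, but here the competition is close: a tightly held n=2 valence electron can cost more to remove than an n=3 core electron, so the actual values have to decide it.
Valence configurations: O²⁺ [He]2s²2p², N²⁺ [He]2s²2p¹, Si²⁺ [Ne]3s².
The numbers (kJ/mol): Be 14849, O 5300, N 4578, Ca 4912, Si 3232.
Overall IE_3 order: Si < N < Ca < O < Be.

Be, O, Ca, N, Si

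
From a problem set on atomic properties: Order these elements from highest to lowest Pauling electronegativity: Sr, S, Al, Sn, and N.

N, S, Sn, Al, Sr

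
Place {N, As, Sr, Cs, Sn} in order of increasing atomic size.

N, As, Sn, Sr, Cs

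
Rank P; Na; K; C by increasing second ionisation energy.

After 1 electron has been removed, what remains? P⁺ still has 4 valence electrons; Na⁺ is the bare [Ne] core; K⁺ is the bare [Ar] core; C⁺ still has 3 valence electrons.
Core electrons are held far more tightly than valence electrons, so K and Na top the IE_2 order.
Valence configurations: P⁺ [Ne]3s²3p², C⁺ [He]2s²2p¹.
Approximate IE_2 values (kJ/mol): P 1907, Na 4562, K 3052, C 2353.
So the second ionization energies run P < C < K < Na.

P < C < K < Na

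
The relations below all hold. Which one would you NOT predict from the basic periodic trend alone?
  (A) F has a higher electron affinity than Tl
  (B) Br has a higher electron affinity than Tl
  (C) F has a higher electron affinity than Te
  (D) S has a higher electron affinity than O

(D)

The general trend: electron affinity increases across a period and decreases down a group.
(A) F (period 2, group 17) vs Tl (period 6, group 13): the stated order agrees with the simple trend.
(B) Br (period 4, group 17) vs Tl (period 6, group 13): the stated order agrees with the simple trend.
(C) F (period 2, group 17) vs Te (period 5, group 16): the stated order agrees with the simple trend.
(D) S (period 3, group 16) vs O (period 2, group 16): the stated order contradicts the simple trend.
The exception is (D): the compact 2p subshell of O repels the added electron more than S's larger 3p does.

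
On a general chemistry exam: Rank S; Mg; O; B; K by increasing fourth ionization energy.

S < K < O < Mg < B

IE_4 is the cost of taking one more electron from the +3 cation: S³⁺ still has 3 valence electrons; Mg³⁺ is already 1 electron into the core; O³⁺ still has 3 valence electrons; B³⁺ is the bare [He] core; K³⁺ is already 2 electrons into the core.
Usually core removal costs more than valence removal, but here the competition is close: a tightly held n=2 valence electron can cost more to remove than an n=3 core electron, so the actual values have to decide it.
Valence configurations: S³⁺ [Ne]3s²3p¹, O³⁺ [He]2s²2p¹.
Tabulated IE_4 (kJ/mol): S 4556, Mg 10543, O 7469, B 25026, K 5877.
Putting it together, IE_4: S < K < O < Mg < B.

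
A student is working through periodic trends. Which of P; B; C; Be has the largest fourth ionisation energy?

Consider each +3 ion: P³⁺ still has 2 valence electrons; B³⁺ is the bare [He] core; C³⁺ still has 1 valence electron; Be³⁺ is already 1 electron into the core.
Core electrons are held far more tightly than valence electrons, so Be and B top the IE_4 order.
Valence configurations: P³⁺ [Ne]3s², C³⁺ [He]2s¹.
The numbers (kJ/mol): P 4964, B 25026, C 6223, Be 21007.
Overall IE_4 order: P < C < Be < B.

B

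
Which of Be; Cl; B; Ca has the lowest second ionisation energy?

The second ionization energy removes an electron from the +1 ion. For each element: Be⁺ still has 1 valence electron; Cl⁺ still has 6 valence electrons; B⁺ still has 2 valence electrons; Ca⁺ still has 1 valence electron.
All are still removing valence electrons, so compare the +1 ions as you would atoms: IE_2 generally rises across a period (higher Z_eff) and falls down a group (larger shell), subject to the usual subshell exceptions.
Valence configurations: Be⁺ [He]2s¹, Cl⁺ [Ne]3s²3p⁴, B⁺ [He]2s², Ca⁺ [Ar]4s¹.
Tabulated IE_2 (kJ/mol): Be 1757, Cl 2298, B 2427, Ca 1145.
Putting it together, IE_2: Ca < Be < Cl < B.

Ca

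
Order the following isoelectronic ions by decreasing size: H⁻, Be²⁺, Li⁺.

H⁻ > Li⁺ > Be²⁺

All of these have 2 electrons, so size is governed by nuclear charge alone: the more protons, the stronger the pull on the same electron cloud, and the smaller the ion.
Nuclear charges: Be²⁺ (Z=4), Li⁺ (Z=3), H⁻ (Z=1).
Largest to smallest: H⁻ > Li⁺ > Be²⁺.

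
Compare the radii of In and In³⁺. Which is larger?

Forming In³⁺ removes 3 electrons from In. Fewer electrons for the same nuclear charge means less shielding and a higher Z_eff on the remaining electrons, and for main-group metals the entire outer shell is lost.
A cation is smaller than its parent atom: In³⁺ < In.

In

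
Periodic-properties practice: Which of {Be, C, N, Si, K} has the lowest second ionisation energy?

Si

The second ionization energy removes an electron from the +1 ion. For each element: Be⁺ still has 1 valence electron; C⁺ still has 3 valence electrons; N⁺ still has 4 valence electrons; Si⁺ still has 3 valence electrons; K⁺ is the bare [Ar] core.
Core electrons are held far more tightly than valence electrons, so K tops the IE_2 order.
Valence configurations: Be⁺ [He]2s¹, C⁺ [He]2s²2p¹, N⁺ [He]2s²2p², Si⁺ [Ne]3s²3p¹.
Tabulated IE_2 (kJ/mol): Be 1757, C 2353, N 2856, Si 1577, K 3052.
Putting it together, IE_2: Si < Be < C < N < K.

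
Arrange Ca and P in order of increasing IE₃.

IE_3 is the cost of taking one more electron from the +2 cation: Ca²⁺ is the bare [Ar] core; P²⁺ still has 3 valence electrons.
Pulling an electron out of a noble-gas core costs far more than removing a remaining valence electron, so Ca sits at the high end of IE_3.
Approximate IE_3 values (kJ/mol): Ca 4912, P 2914.
Putting it together, IE_3: P < Ca.

P < Ca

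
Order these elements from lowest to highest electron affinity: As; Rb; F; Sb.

Rb < As < Sb < F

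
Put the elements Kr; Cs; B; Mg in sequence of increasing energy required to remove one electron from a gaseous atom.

Cs, Mg, B, Kr

Across a period the outer electron is held more tightly (higher IE₁); down a group it sits in a higher shell, more shielded, and comes off more easily.
These span different periods and groups, so the two trends combine.
Mg > Cs: both effects reinforce here, so Mg is clearly the higher of the two.
B > Mg: relative to Mg, both the across-period and down-group shifts push B's first ionization energy up.
Kr > B: the two effects oppose for this pair; the across-period effect wins (1351 vs 801 kJ/mol).
Approximate values (kJ/mol): B 801, Mg 738, Kr 1351, Cs 376.
So from lowest to highest: Cs < Mg < B < Kr.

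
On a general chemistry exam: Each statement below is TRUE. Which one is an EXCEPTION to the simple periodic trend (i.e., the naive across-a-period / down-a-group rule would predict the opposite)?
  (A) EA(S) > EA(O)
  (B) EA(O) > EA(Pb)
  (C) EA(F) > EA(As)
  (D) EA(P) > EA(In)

(A)

The general trend: electron affinity increases across a period and decreases down a group.
(A) S (period 3, group 16) vs O (period 2, group 16): the stated order contradicts the simple trend.
(B) O (period 2, group 16) vs Pb (period 6, group 14): the stated order agrees with the simple trend.
(C) F (period 2, group 17) vs As (period 4, group 15): the stated order agrees with the simple trend.
(D) P (period 3, group 15) vs In (period 5, group 13): the stated order agrees with the simple trend.
The exception is (A): the compact 2p subshell of O repels the added electron more than S's larger 3p does.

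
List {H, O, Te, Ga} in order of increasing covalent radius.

H < O < Ga < Te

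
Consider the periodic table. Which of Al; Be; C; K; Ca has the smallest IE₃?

IE_3 is the cost of taking one more electron from the +2 cation: Al²⁺ still has 1 valence electron; Be²⁺ is the bare [He] core; C²⁺ still has 2 valence electrons; K²⁺ is already 1 electron into the core; Ca²⁺ is the bare [Ar] core.
Usually core removal costs more than valence removal, but here the competition is close: a tightly held n=2 valence electron can cost more to remove than an n=3 core electron, so the actual values have to decide it.
Valence configurations: Al²⁺ [Ne]3s¹, C²⁺ [He]2s².
Approximate IE_3 values (kJ/mol): Al 2745, Be 14849, C 4620, K 4420, Ca 4912.
Putting it together, IE_3: Al < K < C < Ca < Be.

Al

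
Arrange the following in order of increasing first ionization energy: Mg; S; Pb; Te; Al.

Al < Pb < Mg < Te < S

Mg is in period 3, group 2; Al is in period 3, group 13; S is in period 3, group 16; Te is in period 5, group 16; Pb is in period 6, group 14.
First ionization energy rises across a period (greater Z_eff holds electrons more tightly) and falls down a group (valence electrons are farther from the nucleus).
These span different periods and groups, so the two trends combine.
Pb > Al: the two effects oppose for this pair; the across-period effect wins (716 vs 578 kJ/mol).
Mg > Pb: the two effects oppose for this pair; the down-group effect wins (738 vs 716 kJ/mol).
Te > Mg: period and group pull opposite ways; the across-period shift dominates (869 vs 738 kJ/mol).
S > Te: S sits above Te in group 16, so the down-group effect alone puts S higher.
Note the exception: Mg has a higher first ionization energy than Al, contrary to the simple trend — Al's single 3p electron is easier to remove than one from Mg's filled 3s².
For reference (kJ/mol): Mg 738, Al 578, S 1000, Te 869, Pb 716.
So from lowest to highest: Al < Pb < Mg < Te < S.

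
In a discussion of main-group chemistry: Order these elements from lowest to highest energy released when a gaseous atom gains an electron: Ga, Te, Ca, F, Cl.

Ca, Ga, Te, F, Cl

F is in period 2, group 17; Cl is in period 3, group 17; Ca is in period 4, group 2; Ga is in period 4, group 13; Te is in period 5, group 16.
Electron affinity generally becomes more exothermic across a period toward the halogens and less exothermic down a group.
Here both period and group differ, so the two effects have to be weighed against each other.
Ga > Ca: both are in period 4; the period trend gives Ga the larger value.
Te > Ga: the two effects oppose for this pair; the across-period effect wins (190 vs 29 kJ/mol).
F > Te: both effects reinforce here, so F is clearly the higher of the two.
Cl > F: this pair runs against the simple trend — see the exception note.
Note the exception: Cl has a higher electron affinity than F, contrary to the simple trend — F's small 2p subshell makes the incoming electron feel strong e⁻–e⁻ repulsion, so Cl actually releases more energy on gaining an electron.
Tabulated electron affinity (kJ/mol): F 328, Cl 349, Ca 2, Ga 29, Te 190.
So from lowest to highest: Ca < Ga < Te < F < Cl.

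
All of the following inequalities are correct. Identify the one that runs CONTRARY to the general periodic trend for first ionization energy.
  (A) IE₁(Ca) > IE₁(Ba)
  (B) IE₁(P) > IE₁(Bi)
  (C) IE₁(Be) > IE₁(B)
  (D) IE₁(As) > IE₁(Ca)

The general trend: first ionization energy increases across a period and decreases down a group.
(A) Ca (period 4, group 2) vs Ba (period 6, group 2): the stated order agrees with the simple trend.
(B) P (period 3, group 15) vs Bi (period 6, group 15): the stated order agrees with the simple trend.
(C) Be (period 2, group 2) vs B (period 2, group 13): the stated order contradicts the simple trend.
(D) As (period 4, group 15) vs Ca (period 4, group 2): the stated order agrees with the simple trend.
The exception is (C): removing B's lone 2p electron is easier than breaking Be's filled 2s².

(C)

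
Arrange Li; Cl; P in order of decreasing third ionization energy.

After 2 electrons have been removed, what remains? Li²⁺ is already 1 electron into the core; Cl²⁺ still has 5 valence electrons; P²⁺ still has 3 valence electrons.
Pulling an electron out of a noble-gas core costs far more than removing a remaining valence electron, so Li sits at the high end of IE_3.
Valence configurations: Cl²⁺ [Ne]3s²3p³, P²⁺ [Ne]3s²3p¹.
Tabulated IE_3 (kJ/mol): Li 11815, Cl 3822, P 2914.
Putting it together, IE_3: P < Cl < Li.

Li > Cl > P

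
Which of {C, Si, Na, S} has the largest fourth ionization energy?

After 3 electrons have been removed, what remains? C³⁺ still has 1 valence electron; Si³⁺ still has 1 valence electron; Na³⁺ is already 2 electrons into the core; S³⁺ still has 3 valence electrons.
Core electrons are held far more tightly than valence electrons, so Na tops the IE_4 order.
Valence configurations: C³⁺ [He]2s¹, Si³⁺ [Ne]3s¹, S³⁺ [Ne]3s²3p¹.
Tabulated IE_4 (kJ/mol): C 6223, Si 4356, Na 9543, S 4556.
Putting it together, IE_4: Si < S < C < Na.

Na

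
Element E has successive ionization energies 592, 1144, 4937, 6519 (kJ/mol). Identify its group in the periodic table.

Group 2

Look for the largest jump between consecutive ionization energies: IE3/IE2 ≈ 4.3, far larger than any earlier ratio.
That jump marks the point where a core electron is being removed. So the atom has 2 valence electrons.
A main-group element with 2 valence electrons is in group 2.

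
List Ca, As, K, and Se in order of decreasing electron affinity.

Se > As > K > Ca

K is in period 4, group 1; Ca is in period 4, group 2; As is in period 4, group 15; Se is in period 4, group 16.
EA tends to increase across a period and decrease down a group, though the pattern is less regular than for IE or radius.
All lie in period 4; the across-period trend (electron affinity increases left to right) applies, with the exception below.
Note the exception: K has a higher electron affinity than Ca, contrary to the simple trend — adding an electron to Ca (ns²) has to open a new, higher-energy np subshell, which is unfavourable.
Tabulated electron affinity (kJ/mol): K 48, Ca 2, As 78, Se 195.
So from highest to lowest: Se > As > K > Ca.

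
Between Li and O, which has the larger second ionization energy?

The second ionization energy removes an electron from the +1 ion. For each element: Li⁺ is the bare [He] core; O⁺ still has 5 valence electrons.
Breaking into a closed-shell core is much more expensive than removing a leftover valence electron — Li has the largest IE_2 here.
Tabulated IE_2 (kJ/mol): Li 7298, O 3388.
Putting it together, IE_2: O < Li.

Li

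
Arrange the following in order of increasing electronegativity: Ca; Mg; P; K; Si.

K, Ca, Mg, Si, P

Mg is in period 3, group 2; Si is in period 3, group 14; P is in period 3, group 15; K is in period 4, group 1; Ca is in period 4, group 2.
EN rises left→right (higher Z_eff, smaller atoms) and falls top→bottom (larger, more shielded atoms).
Here both period and group differ, so the two effects have to be weighed against each other.
Ca > K: Ca lies to the right of K in period 4, so the across-period effect alone puts Ca higher.
Mg > Ca: Mg sits above Ca in group 2, so the down-group effect alone puts Mg higher.
Si > Mg: both are in period 3; the period trend gives Si the larger value.
P > Si: both are in period 3; the period trend gives P the larger value.
Approximate values (Pauling): Mg 1.31, Si 1.90, P 2.19, K 0.82, Ca 1.00.
So from lowest to highest: K < Ca < Mg < Si < P.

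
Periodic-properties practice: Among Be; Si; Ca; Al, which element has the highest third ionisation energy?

Consider each +2 ion: Be²⁺ is the bare [He] core; Si²⁺ still has 2 valence electrons; Ca²⁺ is the bare [Ar] core; Al²⁺ still has 1 valence electron.
Core electrons are held far more tightly than valence electrons, so Ca and Be top the IE_3 order.
Valence configurations: Si²⁺ [Ne]3s², Al²⁺ [Ne]3s¹.
Approximate IE_3 values (kJ/mol): Be 14849, Si 3232, Ca 4912, Al 2745.
Putting it together, IE_3: Al < Si < Ca < Be.

Be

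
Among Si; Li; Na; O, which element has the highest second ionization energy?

Li

After 1 electron has been removed, what remains? Si⁺ still has 3 valence electrons; Li⁺ is the bare [He] core; Na⁺ is the bare [Ne] core; O⁺ still has 5 valence electrons.
Breaking into a closed-shell core is much more expensive than removing a leftover valence electron — Na and Li have the largest IE_2 here.
Valence configurations: Si⁺ [Ne]3s²3p¹, O⁺ [He]2s²2p³.
The numbers (kJ/mol): Si 1577, Li 7298, Na 4562, O 3388.
Overall IE_2 order: Si < O < Na < Li.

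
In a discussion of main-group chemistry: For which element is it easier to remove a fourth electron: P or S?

Consider each +3 ion: P³⁺ still has 2 valence electrons; S³⁺ still has 3 valence electrons.
All are still removing valence electrons, so compare the +3 ions as you would atoms: IE_4 generally rises across a period (higher Z_eff) and falls down a group (larger shell), subject to the usual subshell exceptions.
Valence configurations: P³⁺ [Ne]3s², S³⁺ [Ne]3s²3p¹.
S³⁺ loses a lone 3p electron whereas P³⁺ must break into a filled 3s² pair, so IE_4(P) > IE_4(S) even though S has the higher nuclear charge.
Tabulated IE_4 (kJ/mol): P 4964, S 4556.
Putting it together, IE_4: S < P.

S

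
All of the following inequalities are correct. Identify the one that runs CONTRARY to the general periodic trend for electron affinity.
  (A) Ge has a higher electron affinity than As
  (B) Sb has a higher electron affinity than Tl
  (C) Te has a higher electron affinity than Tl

The general trend: electron affinity increases across a period and decreases down a group.
(A) Ge (period 4, group 14) vs As (period 4, group 15): the stated order contradicts the simple trend.
(B) Sb (period 5, group 15) vs Tl (period 6, group 13): the stated order agrees with the simple trend.
(C) Te (period 5, group 16) vs Tl (period 6, group 13): the stated order agrees with the simple trend.
The exception is (A): adding an electron to As's half-filled 4p³ is unfavourable, so Ge (4p²) has the more exothermic EA.

(A)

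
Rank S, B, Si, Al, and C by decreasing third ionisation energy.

C > B > S > Si > Al

After 2 electrons have been removed, what remains? S²⁺ still has 4 valence electrons; B²⁺ still has 1 valence electron; Si²⁺ still has 2 valence electrons; Al²⁺ still has 1 valence electron; C²⁺ still has 2 valence electrons.
All are still removing valence electrons, so compare the +2 ions as you would atoms: IE_3 generally rises across a period (higher Z_eff) and falls down a group (larger shell), subject to the usual subshell exceptions.
Valence configurations: S²⁺ [Ne]3s²3p², B²⁺ [He]2s¹, Si²⁺ [Ne]3s², Al²⁺ [Ne]3s¹, C²⁺ [He]2s².
Tabulated IE_3 (kJ/mol): S 3357, B 3660, Si 3232, Al 2745, C 4620.
Putting it together, IE_3: Al < Si < S < B < C.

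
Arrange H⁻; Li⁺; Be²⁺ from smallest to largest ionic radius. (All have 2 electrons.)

Be²⁺ < Li⁺ < H⁻

All of these have 2 electrons, so size is governed by nuclear charge alone: the more protons, the stronger the pull on the same electron cloud, and the smaller the ion.
Nuclear charges: Be²⁺ (Z=4), Li⁺ (Z=3), H⁻ (Z=1).
Smallest to largest: Be²⁺ < Li⁺ < H⁻.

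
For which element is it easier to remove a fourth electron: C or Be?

C

Consider each +3 ion: C³⁺ still has 1 valence electron; Be³⁺ is already 1 electron into the core.
Breaking into a closed-shell core is much more expensive than removing a leftover valence electron — Be has the largest IE_4 here.
Approximate IE_4 values (kJ/mol): C 6223, Be 21007.
Overall IE_4 order: C < Be.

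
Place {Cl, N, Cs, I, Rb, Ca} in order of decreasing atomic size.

Cs, Rb, Ca, I, Cl, N

N is in period 2, group 15; Cl is in period 3, group 17; Ca is in period 4, group 2; Rb is in period 5, group 1; I is in period 5, group 17; Cs is in period 6, group 1.
Atomic radius shrinks across a period as nuclear charge pulls the same shell inward, and grows down a group as new shells are added.
Neither a single period nor a single group — weigh both effects.
Cl > N: period and group pull opposite ways; the down-group shift dominates (99 vs 71 pm).
I > Cl: I sits below Cl in group 17, so the down-group effect alone puts I larger.
Ca > I: period and group pull opposite ways; the across-period shift dominates (171 vs 133 pm).
Rb > Ca: relative to Ca, both the across-period and down-group shifts push Rb's atomic radius up.
Cs > Rb: Cs sits below Rb in group 1, so the down-group effect alone puts Cs larger.
Approximate values (pm): N 71, Cl 99, Ca 171, Rb 210, I 133, Cs 232.
So from largest to smallest: Cs > Rb > Ca > I > Cl > N.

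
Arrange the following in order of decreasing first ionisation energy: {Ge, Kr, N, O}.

N, Kr, O, Ge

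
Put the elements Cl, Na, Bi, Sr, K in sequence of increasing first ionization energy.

K, Na, Sr, Bi, Cl

Na is in period 3, group 1; Cl is in period 3, group 17; K is in period 4, group 1; Sr is in period 5, group 2; Bi is in period 6, group 15.
First ionization energy rises across a period (greater Z_eff holds electrons more tightly) and falls down a group (valence electrons are farther from the nucleus).
These span different periods and groups, so the two trends combine.
Na > K: they share group 1; the group trend gives Na the larger value.
Sr > Na: period and group pull opposite ways; the across-period shift dominates (550 vs 496 kJ/mol).
Bi > Sr: the two effects oppose for this pair; the across-period effect wins (703 vs 550 kJ/mol).
Cl > Bi: both effects reinforce here, so Cl is clearly the higher of the two.
Tabulated first ionization energy (kJ/mol): Na 496, Cl 1251, K 419, Sr 550, Bi 703.
So from lowest to highest: K < Na < Sr < Bi < Cl.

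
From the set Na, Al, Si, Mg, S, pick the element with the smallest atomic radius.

S

Moving right in a period, electrons are added to the same shell under a stronger nuclear pull, so atoms get smaller; moving down, a new shell is opened and atoms get larger.
All lie in period 3, so atomic radius increases right to left.
The smallest atomic radius among these belongs to S.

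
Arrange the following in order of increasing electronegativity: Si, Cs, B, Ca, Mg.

Cs < Ca < Mg < Si < B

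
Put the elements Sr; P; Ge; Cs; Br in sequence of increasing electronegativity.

Cs < Sr < Ge < P < Br

P is in period 3, group 15; Ge is in period 4, group 14; Br is in period 4, group 17; Sr is in period 5, group 2; Cs is in period 6, group 1.
Smaller atoms with higher effective nuclear charge are more electronegative.
Here both period and group differ, so the two effects have to be weighed against each other.
Sr > Cs: both effects reinforce here, so Sr is clearly the higher of the two.
Ge > Sr: both effects reinforce here, so Ge is clearly the higher of the two.
P > Ge: relative to Ge, both the across-period and down-group shifts push P's electronegativity up.
Br > P: the two effects oppose for this pair; the across-period effect wins (2.96 vs 2.19).
Tabulated electronegativity (Pauling): P 2.19, Ge 2.01, Br 2.96, Sr 0.95, Cs 0.79.
So from lowest to highest: Cs < Sr < Ge < P < Br.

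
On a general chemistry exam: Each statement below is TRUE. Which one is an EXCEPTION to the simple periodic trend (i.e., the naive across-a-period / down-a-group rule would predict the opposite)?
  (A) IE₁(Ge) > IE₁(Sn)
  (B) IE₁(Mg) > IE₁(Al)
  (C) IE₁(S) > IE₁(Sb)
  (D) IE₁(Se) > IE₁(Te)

The general trend: first ionization energy increases across a period and decreases down a group.
(A) Ge (period 4, group 14) vs Sn (period 5, group 14): the stated order agrees with the simple trend.
(B) Mg (period 3, group 2) vs Al (period 3, group 13): the stated order contradicts the simple trend.
(C) S (period 3, group 16) vs Sb (period 5, group 15): the stated order agrees with the simple trend.
(D) Se (period 4, group 16) vs Te (period 5, group 16): the stated order agrees with the simple trend.
The exception is (B): Al's single 3p electron is easier to remove than one from Mg's filled 3s².

(B)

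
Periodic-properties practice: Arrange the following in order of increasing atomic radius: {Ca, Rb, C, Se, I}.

C < Se < I < Ca < Rb

C is in period 2, group 14; Ca is in period 4, group 2; Se is in period 4, group 16; Rb is in period 5, group 1; I is in period 5, group 17.
Across a period the added protons contract the valence shell; down a group each new principal shell makes the atom larger.
Here both period and group differ, so the two effects have to be weighed against each other.
Se > C: period and group pull opposite ways; the down-group shift dominates (116 vs 75 pm).
I > Se: the two effects oppose for this pair; the down-group effect wins (133 vs 116 pm).
Ca > I: the two effects oppose for this pair; the across-period effect wins (171 vs 133 pm).
Rb > Ca: both effects reinforce here, so Rb is clearly the larger of the two.
For reference (pm): C 75, Ca 171, Se 116, Rb 210, I 133.
So from smallest to largest: C < Se < I < Ca < Rb.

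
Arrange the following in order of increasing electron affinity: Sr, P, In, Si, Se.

Si is in period 3, group 14; P is in period 3, group 15; Se is in period 4, group 16; Sr is in period 5, group 2; In is in period 5, group 13.
EA tends to increase across a period and decrease down a group, though the pattern is less regular than for IE or radius.
Neither a single period nor a single group — weigh both effects.
In > Sr: both are in period 5; the period trend gives In the larger value.
P > In: relative to In, both the across-period and down-group shifts push P's electron affinity up.
Si > P: this pair runs against the simple trend — see the exception note.
Se > Si: the two effects oppose for this pair; the across-period effect wins (195 vs 134 kJ/mol).
Note the exception: Si has a higher electron affinity than P, contrary to the simple trend — adding an electron to P's half-filled 3p³ is unfavourable, so Si (3p²) has the more exothermic EA.
Tabulated electron affinity (kJ/mol): Si 134, P 72, Se 195, Sr 5, In 29.
So from lowest to highest: Sr < In < P < Si < Se.

Sr < In < P < Si < Se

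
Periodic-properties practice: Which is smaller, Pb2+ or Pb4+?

Pb4+

Both ions have Z = 82 protons, but Pb4+ has lost more electrons, so its remaining electrons feel a larger effective nuclear charge per electron and are pulled in more tightly.
Higher positive charge → smaller ion, so Pb2+ > Pb4+.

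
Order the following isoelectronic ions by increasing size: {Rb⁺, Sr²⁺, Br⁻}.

Sr²⁺ < Rb⁺ < Br⁻

All of these have 36 electrons, so size is governed by nuclear charge alone: the more protons, the stronger the pull on the same electron cloud, and the smaller the ion.
Nuclear charges: Sr²⁺ (Z=38), Rb⁺ (Z=37), Br⁻ (Z=35).
Smallest to largest: Sr²⁺ < Rb⁺ < Br⁻.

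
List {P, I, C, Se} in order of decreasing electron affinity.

I, Se, C, P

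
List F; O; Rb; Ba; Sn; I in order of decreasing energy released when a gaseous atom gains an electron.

F > I > O > Sn > Rb > Ba

O is in period 2, group 16; F is in period 2, group 17; Rb is in period 5, group 1; Sn is in period 5, group 14; I is in period 5, group 17; Ba is in period 6, group 2.
EA tends to increase across a period and decrease down a group, though the pattern is less regular than for IE or radius.
Neither a single period nor a single group — weigh both effects.
Rb > Ba: the two effects oppose for this pair; the down-group effect wins (47 vs 14 kJ/mol).
Sn > Rb: both are in period 5; the period trend gives Sn the larger value.
O > Sn: both effects reinforce here, so O is clearly the higher of the two.
I > O: period and group pull opposite ways; the across-period shift dominates (295 vs 141 kJ/mol).
F > I: they share group 17; the group trend gives F the larger value.
Approximate values (kJ/mol): O 141, F 328, Rb 47, Sn 107, I 295, Ba 14.
So from highest to lowest: F > I > O > Sn > Rb > Ba.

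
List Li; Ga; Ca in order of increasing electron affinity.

Ca, Ga, Li

Electron affinity generally becomes more exothermic across a period toward the halogens and less exothermic down a group.
Here both period and group differ, so the two effects have to be weighed against each other.
Ga > Ca: both are in period 4; the period trend gives Ga the larger value.
Li > Ga: period and group pull opposite ways; the down-group shift dominates (60 vs 29 kJ/mol).
For reference (kJ/mol): Li 60, Ca 2, Ga 29.
So from lowest to highest: Ca < Ga < Li.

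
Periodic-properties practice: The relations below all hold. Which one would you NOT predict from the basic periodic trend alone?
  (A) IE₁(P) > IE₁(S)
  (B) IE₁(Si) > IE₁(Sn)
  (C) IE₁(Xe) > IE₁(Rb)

The general trend: first ionization energy increases across a period and decreases down a group.
(A) P (period 3, group 15) vs S (period 3, group 16): the stated order contradicts the simple trend.
(B) Si (period 3, group 14) vs Sn (period 5, group 14): the stated order agrees with the simple trend.
(C) Xe (period 5, group 18) vs Rb (period 5, group 1): the stated order agrees with the simple trend.
The exception is (A): S (3p⁴) ionizes more easily than half-filled P (3p³) because the paired 3p electron in S is pushed out by e⁻–e⁻ repulsion.

(A)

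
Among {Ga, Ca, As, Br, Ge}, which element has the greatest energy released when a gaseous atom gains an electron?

Br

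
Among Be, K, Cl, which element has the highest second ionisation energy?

IE_2 is the cost of taking one more electron from the +1 cation: Be⁺ still has 1 valence electron; K⁺ is the bare [Ar] core; Cl⁺ still has 6 valence electrons.
Pulling an electron out of a noble-gas core costs far more than removing a remaining valence electron, so K sits at the high end of IE_2.
Valence configurations: Be⁺ [He]2s¹, Cl⁺ [Ne]3s²3p⁴.
Approximate IE_2 values (kJ/mol): Be 1757, K 3052, Cl 2298.
Hence IE_2: Be < Cl < K.

K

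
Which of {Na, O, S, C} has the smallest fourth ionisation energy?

S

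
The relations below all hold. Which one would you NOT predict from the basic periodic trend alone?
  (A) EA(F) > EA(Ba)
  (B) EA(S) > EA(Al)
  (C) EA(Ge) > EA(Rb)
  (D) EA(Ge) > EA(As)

The general trend: electron affinity increases across a period and decreases down a group.
(A) F (period 2, group 17) vs Ba (period 6, group 2): the stated order agrees with the simple trend.
(B) S (period 3, group 16) vs Al (period 3, group 13): the stated order agrees with the simple trend.
(C) Ge (period 4, group 14) vs Rb (period 5, group 1): the stated order agrees with the simple trend.
(D) Ge (period 4, group 14) vs As (period 4, group 15): the stated order contradicts the simple trend.
The exception is (D): adding an electron to As's half-filled 4p³ is unfavourable, so Ge (4p²) has the more exothermic EA.

(D)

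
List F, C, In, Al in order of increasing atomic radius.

C is in period 2, group 14; F is in period 2, group 17; Al is in period 3, group 13; In is in period 5, group 13.
Across a period the added protons contract the valence shell; down a group each new principal shell makes the atom larger.
These span different periods and groups, so the two trends combine.
C > F: C lies to the left of F in period 2, so the across-period effect alone puts C larger.
Al > C: relative to C, both the across-period and down-group shifts push Al's atomic radius up.
In > Al: In sits below Al in group 13, so the down-group effect alone puts In larger.
Approximate values (pm): C 75, F 64, Al 126, In 142.
So from smallest to largest: F < C < Al < In.

F < C < Al < In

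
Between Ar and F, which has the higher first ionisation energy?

F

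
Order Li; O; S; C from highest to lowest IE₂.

IE_2 is the cost of taking one more electron from the +1 cation: Li⁺ is the bare [He] core; O⁺ still has 5 valence electrons; S⁺ still has 5 valence electrons; C⁺ still has 3 valence electrons.
Breaking into a closed-shell core is much more expensive than removing a leftover valence electron — Li has the largest IE_2 here.
Valence configurations: O⁺ [He]2s²2p³, S⁺ [Ne]3s²3p³, C⁺ [He]2s²2p¹.
The numbers (kJ/mol): Li 7298, O 3388, S 2252, C 2353.
Hence IE_2: S < C < O < Li.

Li > O > C > S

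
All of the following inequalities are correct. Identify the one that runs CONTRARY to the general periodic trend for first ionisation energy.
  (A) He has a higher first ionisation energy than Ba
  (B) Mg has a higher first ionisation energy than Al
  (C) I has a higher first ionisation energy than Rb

(B)

The general trend: first ionisation energy increases across a period and decreases down a group.
(A) He (period 1, group 18) vs Ba (period 6, group 2): the stated order agrees with the simple trend.
(B) Mg (period 3, group 2) vs Al (period 3, group 13): the stated order contradicts the simple trend.
(C) I (period 5, group 17) vs Rb (period 5, group 1): the stated order agrees with the simple trend.
The exception is (B): Al's single 3p electron is easier to remove than one from Mg's filled 3s².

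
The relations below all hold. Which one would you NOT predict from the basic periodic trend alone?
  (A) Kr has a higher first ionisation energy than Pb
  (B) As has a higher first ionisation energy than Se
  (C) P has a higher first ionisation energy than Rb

The general trend: first ionisation energy increases across a period and decreases down a group.
(A) Kr (period 4, group 18) vs Pb (period 6, group 14): the stated order agrees with the simple trend.
(B) As (period 4, group 15) vs Se (period 4, group 16): the stated order contradicts the simple trend.
(C) P (period 3, group 15) vs Rb (period 5, group 1): the stated order agrees with the simple trend.
The exception is (B): Se (4p⁴) ionizes more easily than half-filled As (4p³).

(B)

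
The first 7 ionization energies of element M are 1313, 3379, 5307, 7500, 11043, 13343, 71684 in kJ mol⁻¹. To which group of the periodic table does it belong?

Group 16

Look for the largest jump between consecutive ionization energies: IE7/IE6 ≈ 5.4, far larger than any earlier ratio.
That jump marks the point where a core electron is being removed. So the atom has 6 valence electrons.
A main-group element with 6 valence electrons is in group 16.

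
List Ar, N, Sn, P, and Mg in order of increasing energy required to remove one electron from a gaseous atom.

Sn < Mg < P < N < Ar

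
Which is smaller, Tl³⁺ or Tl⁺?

Both ions have Z = 81 protons, but Tl³⁺ has lost more electrons, so its remaining electrons feel a larger effective nuclear charge per electron and are pulled in more tightly.
Higher positive charge → smaller ion, so Tl⁺ > Tl³⁺.

Tl³⁺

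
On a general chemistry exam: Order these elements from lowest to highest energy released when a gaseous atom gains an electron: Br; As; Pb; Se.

Pb < As < Se < Br

As is in period 4, group 15; Se is in period 4, group 16; Br is in period 4, group 17; Pb is in period 6, group 14.
EA tends to increase across a period and decrease down a group, though the pattern is less regular than for IE or radius.
Neither a single period nor a single group — weigh both effects.
As > Pb: relative to Pb, both the across-period and down-group shifts push As's electron affinity up.
Se > As: both are in period 4; the period trend gives Se the larger value.
Br > Se: both are in period 4; the period trend gives Br the larger value.
Approximate values (kJ/mol): As 78, Se 195, Br 325, Pb 35.
So from lowest to highest: Pb < As < Se < Br.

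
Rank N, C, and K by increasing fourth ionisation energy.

The fourth ionization energy removes an electron from the +3 ion. For each element: N³⁺ still has 2 valence electrons; C³⁺ still has 1 valence electron; K³⁺ is already 2 electrons into the core.
Usually core removal costs more than valence removal, but here the competition is close: a tightly held n=2 valence electron can cost more to remove than an n=3 core electron, so the actual values have to decide it.
Valence configurations: N³⁺ [He]2s², C³⁺ [He]2s¹.
Approximate IE_4 values (kJ/mol): N 7475, C 6223, K 5877.
Hence IE_4: K < C < N.

K < C < N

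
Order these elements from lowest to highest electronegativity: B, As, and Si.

EN rises left→right (higher Z_eff, smaller atoms) and falls top→bottom (larger, more shielded atoms).
A diagonal step moves right (one effect) and down (the opposite effect) at once.
B > Si: the two effects oppose for this pair; the down-group effect wins (2.04 vs 1.90).
As > B: period and group pull opposite ways; the across-period shift dominates (2.18 vs 2.04).
For reference (Pauling): B 2.04, Si 1.90, As 2.18.
So from lowest to highest: Si < B < As.

Si < B < As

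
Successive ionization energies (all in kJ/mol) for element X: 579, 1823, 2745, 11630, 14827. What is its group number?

Group 13

Look for the largest jump between consecutive ionization energies: IE4/IE3 ≈ 4.2, far larger than any earlier ratio.
That jump marks the point where a core electron is being removed. So the atom has 3 valence electrons.
A main-group element with 3 valence electrons is in group 13.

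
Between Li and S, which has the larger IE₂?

The second ionization energy removes an electron from the +1 ion. For each element: Li⁺ is the bare [He] core; S⁺ still has 5 valence electrons.
Pulling an electron out of a noble-gas core costs far more than removing a remaining valence electron, so Li sits at the high end of IE_2.
The numbers (kJ/mol): Li 7298, S 2252.
Overall IE_2 order: S < Li.

Li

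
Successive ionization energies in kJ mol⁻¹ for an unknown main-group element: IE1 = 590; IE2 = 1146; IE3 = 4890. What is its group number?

Group 2

Look for the largest jump between consecutive ionization energies: IE3/IE2 ≈ 4.3, far larger than any earlier ratio.
That jump marks the point where a core electron is being removed. So the atom has 2 valence electrons.
A main-group element with 2 valence electrons is in group 2.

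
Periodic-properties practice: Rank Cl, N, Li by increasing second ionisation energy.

Cl < N < Li

After 1 electron has been removed, what remains? Cl⁺ still has 6 valence electrons; N⁺ still has 4 valence electrons; Li⁺ is the bare [He] core.
Core electrons are held far more tightly than valence electrons, so Li tops the IE_2 order.
Valence configurations: Cl⁺ [Ne]3s²3p⁴, N⁺ [He]2s²2p².
Approximate IE_2 values (kJ/mol): Cl 2298, N 2856, Li 7298.
Overall IE_2 order: Cl < N < Li.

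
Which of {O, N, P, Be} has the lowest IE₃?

P

Consider each +2 ion: O²⁺ still has 4 valence electrons; N²⁺ still has 3 valence electrons; P²⁺ still has 3 valence electrons; Be²⁺ is the bare [He] core.
Pulling an electron out of a noble-gas core costs far more than removing a remaining valence electron, so Be sits at the high end of IE_3.
Valence configurations: O²⁺ [He]2s²2p², N²⁺ [He]2s²2p¹, P²⁺ [Ne]3s²3p¹.
Tabulated IE_3 (kJ/mol): O 5300, N 4578, P 2914, Be 14849.
Hence IE_3: P < N < O < Be.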